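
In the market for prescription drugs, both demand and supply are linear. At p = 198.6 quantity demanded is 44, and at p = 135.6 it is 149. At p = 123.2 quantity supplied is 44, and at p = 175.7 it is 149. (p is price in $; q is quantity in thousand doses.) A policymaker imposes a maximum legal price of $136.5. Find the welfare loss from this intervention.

Demand slope = (135.6 − 198.6)/(149 − 44) = −0.6, so p = 225 − 0.6q.
Supply slope = (175.7 − 123.2)/(149 − 44) = 0.5, so p = 101.2 + 0.5q.
Competitive equilibrium: 225 − 0.6q = 101.2 + 0.5q → q* = 112.5455, p* = 157.4727.
At the ceiling p = 136.5, quantity supplied = (136.5 − 101.2)/0.5 = 70.6.
Willingness to pay at q' = 70.6: 225 − 0.6·70.6 = 182.64.
Δq = 112.5455 − 70.6 = 41.9455; wedge = 182.64 − 136.5 = 46.14.
Welfare loss = ½ × 41.9455 × 46.14 = $967.68 thousand.

$967.68 thousand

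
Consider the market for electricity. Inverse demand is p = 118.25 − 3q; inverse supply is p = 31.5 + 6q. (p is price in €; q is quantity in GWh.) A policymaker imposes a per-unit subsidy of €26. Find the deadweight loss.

Competitive equilibrium: 118.25 − 3q = 31.5 + 6q → q* = 9.6389, p* = 89.3333.
The subsidy lowers effective supply by 26: p = 5.5 + 6q.
New quantity: 118.25 − 3q = 5.5 + 6q → q' = 12.5278.
Overproduction Δq = 12.5278 − 9.6389 = 2.8889; wedge = subsidy = 26.
DWL = ½ × 2.8889 × 26 = €37.56.

€37.56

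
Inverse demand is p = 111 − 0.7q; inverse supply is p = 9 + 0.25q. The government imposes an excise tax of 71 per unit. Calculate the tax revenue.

2316.84

Competitive equilibrium: 111 − 0.7q = 9 + 0.25q → q* = 107.3684, p* = 35.8421.
With the tax, the buyer price exceeds the seller price by 71: (111 − 0.7q) − (9 + 0.25q) = 71 → q' = 32.6316.
Tax revenue = 71 × 32.6316 = 2316.84.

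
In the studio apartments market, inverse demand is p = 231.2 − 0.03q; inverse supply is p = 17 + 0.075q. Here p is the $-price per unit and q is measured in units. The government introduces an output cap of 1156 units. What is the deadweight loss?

Competitive equilibrium: 231.2 − 0.03q = 17 + 0.075q → q* = 2040, p* = 170.
At q = 1156: demand price = 231.2 − 0.03·1156 = 196.52; supply price = 17 + 0.075·1156 = 103.7.
Δq = 2040 − 1156 = 884; wedge = 196.52 − 103.7 = 92.82.
Deadweight loss = ½ × 884 × 92.82 = $41026.44.

$41026.44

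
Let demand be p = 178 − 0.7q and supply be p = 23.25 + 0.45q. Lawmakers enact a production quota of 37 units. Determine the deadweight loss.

Competitive equilibrium: 178 − 0.7q = 23.25 + 0.45q → q* = 134.5652, p* = 83.8043.
At q = 37: demand price = 178 − 0.7·37 = 152.1; supply price = 23.25 + 0.45·37 = 39.9.
Δq = 134.5652 − 37 = 97.5652; wedge = 152.1 − 39.9 = 112.2.
The triangle = ½ × 97.5652 × 112.2 = 5473.41.

5473.41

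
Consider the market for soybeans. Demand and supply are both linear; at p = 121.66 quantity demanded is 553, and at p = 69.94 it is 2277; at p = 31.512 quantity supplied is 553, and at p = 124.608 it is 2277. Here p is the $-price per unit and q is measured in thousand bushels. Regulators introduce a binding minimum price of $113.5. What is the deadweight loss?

$26960.06 thousand

Demand slope = (69.94 − 121.66)/(2277 − 553) = −0.03, so p = 138.25 − 0.03q.
Supply slope = (124.608 − 31.512)/(2277 − 553) = 0.054, so p = 1.65 + 0.054q.
Competitive equilibrium: 138.25 − 0.03q = 1.65 + 0.054q → q* = 1626.1905, p* = 89.4643.
At the floor p = 113.5, quantity demanded = (138.25 − 113.5)/0.03 = 825.
Sellers' marginal cost at q' = 825: 1.65 + 0.054·825 = 46.2.
Δq = 1626.1905 − 825 = 801.1905; wedge = 113.5 − 46.2 = 67.3.
Deadweight loss = ½ × 801.1905 × 67.3 = $26960.06 thousand.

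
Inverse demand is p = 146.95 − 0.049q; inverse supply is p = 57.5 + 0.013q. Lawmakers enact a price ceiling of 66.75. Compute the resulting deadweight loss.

Competitive equilibrium: 146.95 − 0.049q = 57.5 + 0.013q → q* = 1442.7419, p* = 76.2556.
At the ceiling p = 66.75, quantity supplied = (66.75 − 57.5)/0.013 = 711.5385.
Willingness to pay at q' = 711.5385: 146.95 − 0.049·711.5385 = 112.0846.
Δq = 1442.7419 − 711.5385 = 731.2034; wedge = 112.0846 − 66.75 = 45.3346.
Deadweight loss = ½ × 731.2034 × 45.3346 = 16574.41.

16574.41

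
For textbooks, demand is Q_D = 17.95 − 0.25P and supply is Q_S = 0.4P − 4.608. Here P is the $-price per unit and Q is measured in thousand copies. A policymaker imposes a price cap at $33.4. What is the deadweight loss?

$0.89 thousand

In inverse form: demand P = 71.8 − 4Q, supply P = 11.52 + 2.5Q.
Competitive equilibrium: 71.8 − 4Q = 11.52 + 2.5Q → Q* = 9.27385, P* = 34.70462.
At the ceiling P = 33.4, quantity supplied = (33.4 − 11.52)/2.5 = 8.752.
Willingness to pay at Q' = 8.752: 71.8 − 4·8.752 = 36.792.
ΔQ = 9.27385 − 8.752 = 0.52185; wedge = 36.792 − 33.4 = 3.392.
Welfare loss = ½ × 0.52185 × 3.392 = $0.89 thousand.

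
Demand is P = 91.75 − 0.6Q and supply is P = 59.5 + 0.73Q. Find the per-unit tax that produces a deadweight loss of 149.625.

19.95

Competitive equilibrium: 91.75 − 0.6Q = 59.5 + 0.73Q → Q* = 24.2481, P* = 77.2011.
A tax t gives ΔQ = t/1.33 and wedge t, so DWL = t²/2.66.
t²/2.66 = 149.625 → t² = 398.0025 → t = 19.95.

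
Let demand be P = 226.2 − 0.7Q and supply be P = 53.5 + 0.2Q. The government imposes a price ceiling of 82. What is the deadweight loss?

1097.67

Competitive equilibrium: 226.2 − 0.7Q = 53.5 + 0.2Q → Q* = 191.8889, P* = 91.8778.
At the ceiling P = 82, quantity supplied = (82 − 53.5)/0.2 = 142.5.
Willingness to pay at Q' = 142.5: 226.2 − 0.7·142.5 = 126.45.
ΔQ = 191.8889 − 142.5 = 49.3889; wedge = 126.45 − 82 = 44.45.
Welfare loss = ½ × 49.3889 × 44.45 = 1097.67.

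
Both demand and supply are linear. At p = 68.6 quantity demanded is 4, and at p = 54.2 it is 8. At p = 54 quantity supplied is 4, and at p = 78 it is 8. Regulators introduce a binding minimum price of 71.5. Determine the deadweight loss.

25.98

Demand slope = (54.2 − 68.6)/(8 − 4) = −3.6, so p = 83 − 3.6q.
Supply slope = (78 − 54)/(8 − 4) = 6, so p = 30 + 6q.
Competitive equilibrium: 83 − 3.6q = 30 + 6q → q* = 5.5208, p* = 63.125.
At the floor p = 71.5, quantity demanded = (83 − 71.5)/3.6 = 3.1944.
Sellers' marginal cost at q' = 3.1944: 30 + 6·3.1944 = 49.1664.
Δq = 5.5208 − 3.1944 = 2.3264; wedge = 71.5 − 49.1664 = 22.3336.
Deadweight loss = ½ × 2.3264 × 22.3336 = 25.98.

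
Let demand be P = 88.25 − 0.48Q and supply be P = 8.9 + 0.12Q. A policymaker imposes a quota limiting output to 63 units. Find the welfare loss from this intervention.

Competitive equilibrium: 88.25 − 0.48Q = 8.9 + 0.12Q → Q* = 132.25, P* = 24.77.
At Q = 63: demand price = 88.25 − 0.48·63 = 58.01; supply price = 8.9 + 0.12·63 = 16.46.
ΔQ = 132.25 − 63 = 69.25; wedge = 58.01 − 16.46 = 41.55.
Deadweight loss = ½ × 69.25 × 41.55 = 1438.67.

1438.67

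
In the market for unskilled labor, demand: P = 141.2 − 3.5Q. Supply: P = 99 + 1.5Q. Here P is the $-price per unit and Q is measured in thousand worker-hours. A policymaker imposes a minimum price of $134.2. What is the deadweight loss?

$103.684 thousand

Competitive equilibrium: 141.2 − 3.5Q = 99 + 1.5Q → Q* = 8.44, P* = 111.66.
At the floor P = 134.2, quantity demanded = (141.2 − 134.2)/3.5 = 2.
Sellers' marginal cost at Q' = 2: 99 + 1.5·2 = 102.
ΔQ = 8.44 − 2 = 6.44; wedge = 134.2 − 102 = 32.2.
Welfare loss = ½ × 6.44 × 32.2 = $103.684 thousand.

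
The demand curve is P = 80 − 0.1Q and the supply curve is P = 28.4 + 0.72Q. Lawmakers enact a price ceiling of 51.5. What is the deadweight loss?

390.04

Competitive equilibrium: 80 − 0.1Q = 28.4 + 0.72Q → Q* = 62.9268, P* = 73.7073.
At the ceiling P = 51.5, quantity supplied = (51.5 − 28.4)/0.72 = 32.0833.
Willingness to pay at Q' = 32.0833: 80 − 0.1·32.0833 = 76.7917.
ΔQ = 62.9268 − 32.0833 = 30.8435; wedge = 76.7917 − 51.5 = 25.2917.
Welfare loss = ½ × 30.8435 × 25.2917 = 390.04.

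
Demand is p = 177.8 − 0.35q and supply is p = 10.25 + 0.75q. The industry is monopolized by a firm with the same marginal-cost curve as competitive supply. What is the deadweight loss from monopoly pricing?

743.47

Competitive equilibrium: 177.8 − 0.35q = 10.25 + 0.75q → q* = 152.31818, p* = 124.48864.
Marginal revenue: MR = 177.8 − 0.7q. Set MR = MC: 177.8 − 0.7q = 10.25 + 0.75q → q_m = 115.55172.
Price p_m = 177.8 − 0.35·115.55172 = 137.3569; MC(q_m) = 10.25 + 0.75·115.55172 = 96.91379.
Competitive q* = 152.31818, so Δq = 36.76646; wedge = 137.3569 − 96.91379 = 40.44311.
The triangle = ½ × 36.76646 × 40.44311 = 743.47.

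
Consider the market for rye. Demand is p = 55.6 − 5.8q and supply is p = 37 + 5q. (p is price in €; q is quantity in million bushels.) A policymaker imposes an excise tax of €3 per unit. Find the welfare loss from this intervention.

€0.42 million

Competitive equilibrium: 55.6 − 5.8q = 37 + 5q → q* = 1.7222, p* = 45.6111.
With the tax, the buyer price exceeds the seller price by 3: (55.6 − 5.8q) − (37 + 5q) = 3 → q' = 1.4444.
Δq = 1.7222 − 1.4444 = 0.2778; the wedge equals the tax, 3.
Deadweight loss = ½ × 0.2778 × 3 = €0.42 million.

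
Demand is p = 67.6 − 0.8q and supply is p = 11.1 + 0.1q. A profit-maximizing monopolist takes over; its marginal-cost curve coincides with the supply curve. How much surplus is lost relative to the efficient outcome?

392.74

Competitive equilibrium: 67.6 − 0.8q = 11.1 + 0.1q → q* = 62.7778, p* = 17.3778.
Marginal revenue: MR = 67.6 − 1.6q. Set MR = MC: 67.6 − 1.6q = 11.1 + 0.1q → q_m = 33.2353.
Price p_m = 67.6 − 0.8·33.2353 = 41.0118; MC(q_m) = 11.1 + 0.1·33.2353 = 14.4235.
Competitive q* = 62.7778, so Δq = 29.5425; wedge = 41.0118 − 14.4235 = 26.5883.
DWL = ½ × 29.5425 × 26.5883 = 392.74.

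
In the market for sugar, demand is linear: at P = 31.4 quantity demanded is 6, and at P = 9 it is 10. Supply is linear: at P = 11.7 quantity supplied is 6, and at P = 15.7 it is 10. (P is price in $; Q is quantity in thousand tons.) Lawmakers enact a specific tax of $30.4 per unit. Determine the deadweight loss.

$70.01 thousand

Demand slope = (9 − 31.4)/(10 − 6) = −5.6, so P = 65 − 5.6Q.
Supply slope = (15.7 − 11.7)/(10 − 6) = 1, so P = 5.7 + Q.
Competitive equilibrium: 65 − 5.6Q = 5.7 + Q → Q* = 8.9848, P* = 14.6848.
With the tax, the buyer price exceeds the seller price by 30.4: (65 − 5.6Q) − (5.7 + Q) = 30.4 → Q' = 4.3788.
ΔQ = 8.9848 − 4.3788 = 4.606; the wedge equals the tax, 30.4.
Welfare loss = ½ × 4.606 × 30.4 = $70.01 thousand.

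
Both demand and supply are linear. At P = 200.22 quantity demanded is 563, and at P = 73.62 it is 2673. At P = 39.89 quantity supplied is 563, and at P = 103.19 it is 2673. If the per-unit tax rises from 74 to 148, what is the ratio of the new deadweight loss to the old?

4

Demand slope = (73.62 − 200.22)/(2673 − 563) = −0.06, so P = 234 − 0.06Q.
Supply slope = (103.19 − 39.89)/(2673 − 563) = 0.03, so P = 23 + 0.03Q.
Competitive equilibrium: 234 − 0.06Q = 23 + 0.03Q → Q* = 2344.4444, P* = 93.3333.
For a per-unit tax t: ΔQ = t/0.09, so DWL = ½·t·(t/0.09) = t²/0.18.
At t = 74: DWL = 30422.222. At t = 148: DWL = 121688.889.
Ratio = (148/74)² = 4.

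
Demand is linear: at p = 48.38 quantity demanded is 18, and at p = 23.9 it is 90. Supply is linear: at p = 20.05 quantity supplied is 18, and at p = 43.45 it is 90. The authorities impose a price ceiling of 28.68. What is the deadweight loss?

Demand slope = (23.9 − 48.38)/(90 − 18) = −0.34, so p = 54.5 − 0.34q.
Supply slope = (43.45 − 20.05)/(90 − 18) = 0.325, so p = 14.2 + 0.325q.
Competitive equilibrium: 54.5 − 0.34q = 14.2 + 0.325q → q* = 60.6015, p* = 33.8955.
At the ceiling p = 28.68, quantity supplied = (28.68 − 14.2)/0.325 = 44.5538.
Willingness to pay at q' = 44.5538: 54.5 − 0.34·44.5538 = 39.3517.
Δq = 60.6015 − 44.5538 = 16.0477; wedge = 39.3517 − 28.68 = 10.6717.
Welfare loss = ½ × 16.0477 × 10.6717 = 85.63.

85.63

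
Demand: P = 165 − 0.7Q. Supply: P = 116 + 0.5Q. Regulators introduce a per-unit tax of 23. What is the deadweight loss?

Competitive equilibrium: 165 − 0.7Q = 116 + 0.5Q → Q* = 40.8333, P* = 136.4167.
With the tax, the buyer price exceeds the seller price by 23: (165 − 0.7Q) − (116 + 0.5Q) = 23 → Q' = 21.6667.
ΔQ = 40.8333 − 21.6667 = 19.1666; the wedge equals the tax, 23.
Deadweight loss = ½ × 19.1666 × 23 = 220.42.

220.42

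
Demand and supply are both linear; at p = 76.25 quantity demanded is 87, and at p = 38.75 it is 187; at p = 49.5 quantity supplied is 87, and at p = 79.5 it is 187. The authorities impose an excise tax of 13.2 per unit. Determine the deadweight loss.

129.07

Demand slope = (38.75 − 76.25)/(187 − 87) = −0.375, so p = 108.875 − 0.375q.
Supply slope = (79.5 − 49.5)/(187 − 87) = 0.3, so p = 23.4 + 0.3q.
Competitive equilibrium: 108.875 − 0.375q = 23.4 + 0.3q → q* = 126.6296, p* = 61.3889.
With the tax, the buyer price exceeds the seller price by 13.2: (108.875 − 0.375q) − (23.4 + 0.3q) = 13.2 → q' = 107.0741.
Δq = 126.6296 − 107.0741 = 19.5555; the wedge equals the tax, 13.2.
The triangle = ½ × 19.5555 × 13.2 = 129.07.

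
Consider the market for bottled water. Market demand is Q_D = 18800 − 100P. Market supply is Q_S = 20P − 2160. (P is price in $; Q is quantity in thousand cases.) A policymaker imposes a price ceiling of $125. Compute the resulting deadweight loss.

$29601.33 thousand

In inverse form: demand P = 188 − 0.01Q, supply P = 108 + 0.05Q.
Competitive equilibrium: 188 − 0.01Q = 108 + 0.05Q → Q* = 1333.3333, P* = 174.6667.
At the ceiling P = 125, quantity supplied = (125 − 108)/0.05 = 340.
Willingness to pay at Q' = 340: 188 − 0.01·340 = 184.6.
ΔQ = 1333.3333 − 340 = 993.3333; wedge = 184.6 − 125 = 59.6.
Deadweight loss = ½ × 993.3333 × 59.6 = $29601.33 thousand.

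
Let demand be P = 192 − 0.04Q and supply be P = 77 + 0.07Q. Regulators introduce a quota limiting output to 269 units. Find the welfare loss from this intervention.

Competitive equilibrium: 192 − 0.04Q = 77 + 0.07Q → Q* = 1045.4545, P* = 150.1818.
At Q = 269: demand price = 192 − 0.04·269 = 181.24; supply price = 77 + 0.07·269 = 95.83.
ΔQ = 1045.4545 − 269 = 776.4545; wedge = 181.24 − 95.83 = 85.41.
DWL = ½ × 776.4545 × 85.41 = 33158.49.

33158.49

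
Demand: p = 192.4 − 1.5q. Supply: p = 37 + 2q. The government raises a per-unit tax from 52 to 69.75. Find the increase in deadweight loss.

Competitive equilibrium: 192.4 − 1.5q = 37 + 2q → q* = 44.4, p* = 125.8.
For a per-unit tax t: Δq = t/3.5, so DWL = ½·t·(t/3.5) = t²/7.
At t = 52: DWL = 386.286. At t = 69.75: DWL = 695.009.
Increase = 695.009 − 386.286 = 308.72.

308.72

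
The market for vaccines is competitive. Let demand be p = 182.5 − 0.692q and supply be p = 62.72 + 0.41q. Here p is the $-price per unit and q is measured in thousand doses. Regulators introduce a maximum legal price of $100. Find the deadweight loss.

$173.92 thousand

Competitive equilibrium: 182.5 − 0.692q = 62.72 + 0.41q → q* = 108.6933, p* = 107.2842.
At the ceiling p = 100, quantity supplied = (100 − 62.72)/0.41 = 90.9268.
Willingness to pay at q' = 90.9268: 182.5 − 0.692·90.9268 = 119.5787.
Δq = 108.6933 − 90.9268 = 17.7665; wedge = 119.5787 − 100 = 19.5787.
Deadweight loss = ½ × 17.7665 × 19.5787 = $173.92 thousand.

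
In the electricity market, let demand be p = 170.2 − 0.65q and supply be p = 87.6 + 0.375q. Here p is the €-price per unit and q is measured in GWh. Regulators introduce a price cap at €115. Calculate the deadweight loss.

€28.97

Competitive equilibrium: 170.2 − 0.65q = 87.6 + 0.375q → q* = 80.5854, p* = 117.8195.
At the ceiling p = 115, quantity supplied = (115 − 87.6)/0.375 = 73.0667.
Willingness to pay at q' = 73.0667: 170.2 − 0.65·73.0667 = 122.7066.
Δq = 80.5854 − 73.0667 = 7.5187; wedge = 122.7066 − 115 = 7.7066.
DWL = ½ × 7.5187 × 7.7066 = €28.97.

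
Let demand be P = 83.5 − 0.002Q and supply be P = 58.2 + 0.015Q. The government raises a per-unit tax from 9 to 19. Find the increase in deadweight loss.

8235.29

Competitive equilibrium: 83.5 − 0.002Q = 58.2 + 0.015Q → Q* = 1488.2353, P* = 80.5235.
For a per-unit tax t: ΔQ = t/0.017, so DWL = ½·t·(t/0.017) = t²/0.034.
At t = 9: DWL = 2382.353. At t = 19: DWL = 10617.647.
Increase = 10617.647 − 2382.353 = 8235.29.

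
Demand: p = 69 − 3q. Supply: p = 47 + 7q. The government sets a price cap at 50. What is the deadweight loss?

15.69

Competitive equilibrium: 69 − 3q = 47 + 7q → q* = 2.2, p* = 62.4.
At the ceiling p = 50, quantity supplied = (50 − 47)/7 = 0.4286.
Willingness to pay at q' = 0.4286: 69 − 3·0.4286 = 67.7142.
Δq = 2.2 − 0.4286 = 1.7714; wedge = 67.7142 − 50 = 17.7142.
The triangle = ½ × 1.7714 × 17.7142 = 15.69.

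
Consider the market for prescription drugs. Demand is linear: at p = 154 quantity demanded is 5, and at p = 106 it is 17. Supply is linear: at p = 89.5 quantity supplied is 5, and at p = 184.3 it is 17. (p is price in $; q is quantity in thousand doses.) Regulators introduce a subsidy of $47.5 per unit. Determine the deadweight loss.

Demand slope = (106 − 154)/(17 − 5) = −4, so p = 174 − 4q.
Supply slope = (184.3 − 89.5)/(17 − 5) = 7.9, so p = 50 + 7.9q.
Competitive equilibrium: 174 − 4q = 50 + 7.9q → q* = 10.4202, p* = 132.3193.
The subsidy lowers effective supply by 47.5: p = 2.5 + 7.9q.
New quantity: 174 − 4q = 2.5 + 7.9q → q' = 14.4118.
Overproduction Δq = 14.4118 − 10.4202 = 3.9916; wedge = subsidy = 47.5.
DWL = ½ × 3.9916 × 47.5 = $94.80 thousand.

$94.80 thousand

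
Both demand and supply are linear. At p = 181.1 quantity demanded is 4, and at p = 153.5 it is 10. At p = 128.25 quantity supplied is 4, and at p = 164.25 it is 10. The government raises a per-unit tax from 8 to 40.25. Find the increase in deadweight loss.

73.40

Demand slope = (153.5 − 181.1)/(10 − 4) = −4.6, so p = 199.5 − 4.6q.
Supply slope = (164.25 − 128.25)/(10 − 4) = 6, so p = 104.25 + 6q.
Competitive equilibrium: 199.5 − 4.6q = 104.25 + 6q → q* = 8.9858, p* = 158.1651.
For a per-unit tax t: Δq = t/10.6, so DWL = ½·t·(t/10.6) = t²/21.2.
At t = 8: DWL = 3.019. At t = 40.25: DWL = 76.418.
Increase = 76.418 − 3.019 = 73.40.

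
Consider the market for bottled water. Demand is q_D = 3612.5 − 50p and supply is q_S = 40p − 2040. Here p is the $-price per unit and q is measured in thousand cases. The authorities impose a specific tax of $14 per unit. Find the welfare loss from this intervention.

In inverse form: demand p = 72.25 − 0.02q, supply p = 51 + 0.025q.
Competitive equilibrium: 72.25 − 0.02q = 51 + 0.025q → q* = 472.2222, p* = 62.8056.
With the tax, the buyer price exceeds the seller price by 14: (72.25 − 0.02q) − (51 + 0.025q) = 14 → q' = 161.1111.
Δq = 472.2222 − 161.1111 = 311.1111; the wedge equals the tax, 14.
The triangle = ½ × 311.1111 × 14 = $2177.78 thousand.

$2177.78 thousand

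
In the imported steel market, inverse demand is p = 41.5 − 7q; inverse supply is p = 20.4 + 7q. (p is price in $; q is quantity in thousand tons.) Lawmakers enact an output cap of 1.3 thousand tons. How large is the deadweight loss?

Competitive equilibrium: 41.5 − 7q = 20.4 + 7q → q* = 1.5071, p* = 30.95.
At q = 1.3: demand price = 41.5 − 7·1.3 = 32.4; supply price = 20.4 + 7·1.3 = 29.5.
Δq = 1.5071 − 1.3 = 0.2071; wedge = 32.4 − 29.5 = 2.9.
The triangle = ½ × 0.2071 × 2.9 = $0.30 thousand.

$0.30 thousand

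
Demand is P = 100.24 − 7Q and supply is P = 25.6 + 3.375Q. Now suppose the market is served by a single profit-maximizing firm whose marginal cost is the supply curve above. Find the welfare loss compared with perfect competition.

Competitive equilibrium: 100.24 − 7Q = 25.6 + 3.375Q → Q* = 7.1942, P* = 49.8805.
Marginal revenue: MR = 100.24 − 14Q. Set MR = MC: 100.24 − 14Q = 25.6 + 3.375Q → Q_m = 4.2958.
Price P_m = 100.24 − 7·4.2958 = 70.1694; MC(Q_m) = 25.6 + 3.375·4.2958 = 40.0983.
Competitive Q* = 7.1942, so ΔQ = 2.8984; wedge = 70.1694 − 40.0983 = 30.0711.
Welfare loss = ½ × 2.8984 × 30.0711 = 43.58.

43.58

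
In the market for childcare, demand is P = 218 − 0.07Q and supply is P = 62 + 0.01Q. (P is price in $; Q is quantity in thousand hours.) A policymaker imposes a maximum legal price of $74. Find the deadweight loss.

$22500 thousand

Competitive equilibrium: 218 − 0.07Q = 62 + 0.01Q → Q* = 1950, P* = 81.5.
At the ceiling P = 74, quantity supplied = (74 − 62)/0.01 = 1200.
Willingness to pay at Q' = 1200: 218 − 0.07·1200 = 134.
ΔQ = 1950 − 1200 = 750; wedge = 134 − 74 = 60.
DWL = ½ × 750 × 60 = $22500 thousand.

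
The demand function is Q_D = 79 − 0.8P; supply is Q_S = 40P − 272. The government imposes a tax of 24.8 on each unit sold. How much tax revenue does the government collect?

In inverse form: demand P = 98.75 − 1.25Q, supply P = 6.8 + 0.025Q.
Competitive equilibrium: 98.75 − 1.25Q = 6.8 + 0.025Q → Q* = 72.1176, P* = 8.6029.
With the tax, the buyer price exceeds the seller price by 24.8: (98.75 − 1.25Q) − (6.8 + 0.025Q) = 24.8 → Q' = 52.6667.
Tax revenue = 24.8 × 52.6667 = 1306.13.

1306.13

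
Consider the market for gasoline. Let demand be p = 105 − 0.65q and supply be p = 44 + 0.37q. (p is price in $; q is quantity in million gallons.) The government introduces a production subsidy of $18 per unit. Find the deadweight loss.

Competitive equilibrium: 105 − 0.65q = 44 + 0.37q → q* = 59.8039, p* = 66.1275.
The subsidy lowers effective supply by 18: p = 26 + 0.37q.
New quantity: 105 − 0.65q = 26 + 0.37q → q' = 77.451.
Overproduction Δq = 77.451 − 59.8039 = 17.6471; wedge = subsidy = 18.
Welfare loss = ½ × 17.6471 × 18 = $158.82 million.

$158.82 million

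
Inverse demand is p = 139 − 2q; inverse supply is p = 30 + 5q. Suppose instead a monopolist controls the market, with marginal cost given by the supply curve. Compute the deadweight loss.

41.91

Competitive equilibrium: 139 − 2q = 30 + 5q → q* = 15.5714, p* = 107.8571.
Marginal revenue: MR = 139 − 4q. Set MR = MC: 139 − 4q = 30 + 5q → q_m = 12.1111.
Price p_m = 139 − 2·12.1111 = 114.7778; MC(q_m) = 30 + 5·12.1111 = 90.5555.
Competitive q* = 15.5714, so Δq = 3.4603; wedge = 114.7778 − 90.5555 = 24.2223.
The triangle = ½ × 3.4603 × 24.2223 = 41.91.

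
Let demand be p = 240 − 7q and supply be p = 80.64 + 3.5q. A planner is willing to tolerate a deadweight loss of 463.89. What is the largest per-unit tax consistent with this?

98.7

Competitive equilibrium: 240 − 7q = 80.64 + 3.5q → q* = 15.1771, p* = 133.76.
A tax t gives Δq = t/10.5 and wedge t, so DWL = t²/21.
t²/21 = 463.89 → t² = 9741.69 → t = 98.7.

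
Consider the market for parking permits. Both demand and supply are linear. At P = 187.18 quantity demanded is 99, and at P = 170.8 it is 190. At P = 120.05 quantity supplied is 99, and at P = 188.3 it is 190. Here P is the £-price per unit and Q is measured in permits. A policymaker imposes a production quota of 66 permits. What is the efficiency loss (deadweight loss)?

£5144.49

Demand slope = (170.8 − 187.18)/(190 − 99) = −0.18, so P = 205 − 0.18Q.
Supply slope = (188.3 − 120.05)/(190 − 99) = 0.75, so P = 45.8 + 0.75Q.
Competitive equilibrium: 205 − 0.18Q = 45.8 + 0.75Q → Q* = 171.1828, P* = 174.1871.
At Q = 66: demand price = 205 − 0.18·66 = 193.12; supply price = 45.8 + 0.75·66 = 95.3.
ΔQ = 171.1828 − 66 = 105.1828; wedge = 193.12 − 95.3 = 97.82.
Welfare loss = ½ × 105.1828 × 97.82 = £5144.49.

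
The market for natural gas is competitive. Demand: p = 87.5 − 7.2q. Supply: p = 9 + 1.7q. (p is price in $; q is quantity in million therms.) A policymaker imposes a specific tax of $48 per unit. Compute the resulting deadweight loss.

$129.44 million

Competitive equilibrium: 87.5 − 7.2q = 9 + 1.7q → q* = 8.8202, p* = 23.9944.
With the tax, the buyer price exceeds the seller price by 48: (87.5 − 7.2q) − (9 + 1.7q) = 48 → q' = 3.427.
Δq = 8.8202 − 3.427 = 5.3932; the wedge equals the tax, 48.
The triangle = ½ × 5.3932 × 48 = $129.44 million.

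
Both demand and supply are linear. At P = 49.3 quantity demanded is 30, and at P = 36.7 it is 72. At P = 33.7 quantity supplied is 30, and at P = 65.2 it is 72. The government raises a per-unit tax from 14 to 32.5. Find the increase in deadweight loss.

Demand slope = (36.7 − 49.3)/(72 − 30) = −0.3, so P = 58.3 − 0.3Q.
Supply slope = (65.2 − 33.7)/(72 − 30) = 0.75, so P = 11.2 + 0.75Q.
Competitive equilibrium: 58.3 − 0.3Q = 11.2 + 0.75Q → Q* = 44.8571, P* = 44.8429.
For a per-unit tax t: ΔQ = t/1.05, so DWL = ½·t·(t/1.05) = t²/2.1.
At t = 14: DWL = 93.333. At t = 32.5: DWL = 502.976.
Increase = 502.976 − 93.333 = 409.64.

409.64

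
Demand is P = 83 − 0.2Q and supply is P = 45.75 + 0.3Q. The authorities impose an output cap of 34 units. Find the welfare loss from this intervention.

Competitive equilibrium: 83 − 0.2Q = 45.75 + 0.3Q → Q* = 74.5, P* = 68.1.
At Q = 34: demand price = 83 − 0.2·34 = 76.2; supply price = 45.75 + 0.3·34 = 55.95.
ΔQ = 74.5 − 34 = 40.5; wedge = 76.2 − 55.95 = 20.25.
Deadweight loss = ½ × 40.5 × 20.25 = 410.06.

410.06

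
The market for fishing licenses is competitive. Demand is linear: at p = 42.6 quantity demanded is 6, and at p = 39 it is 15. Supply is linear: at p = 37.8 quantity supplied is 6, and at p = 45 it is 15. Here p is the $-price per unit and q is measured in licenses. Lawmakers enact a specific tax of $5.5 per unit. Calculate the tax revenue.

Demand slope = (39 − 42.6)/(15 − 6) = −0.4, so p = 45 − 0.4q.
Supply slope = (45 − 37.8)/(15 − 6) = 0.8, so p = 33 + 0.8q.
Competitive equilibrium: 45 − 0.4q = 33 + 0.8q → q* = 10, p* = 41.
With the tax, the buyer price exceeds the seller price by 5.5: (45 − 0.4q) − (33 + 0.8q) = 5.5 → q' = 5.4167.
Tax revenue = 5.5 × 5.4167 = $29.79.

$29.79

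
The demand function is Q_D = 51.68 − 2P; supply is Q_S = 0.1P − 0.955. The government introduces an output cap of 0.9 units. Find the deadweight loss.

In inverse form: demand P = 25.84 − 0.5Q, supply P = 9.55 + 10Q.
Competitive equilibrium: 25.84 − 0.5Q = 9.55 + 10Q → Q* = 1.5514, P* = 25.0643.
At Q = 0.9: demand price = 25.84 − 0.5·0.9 = 25.39; supply price = 9.55 + 10·0.9 = 18.55.
ΔQ = 1.5514 − 0.9 = 0.6514; wedge = 25.39 − 18.55 = 6.84.
Welfare loss = ½ × 0.6514 × 6.84 = 2.23.

2.23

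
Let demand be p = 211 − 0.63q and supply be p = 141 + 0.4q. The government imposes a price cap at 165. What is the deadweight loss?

32.64

Competitive equilibrium: 211 − 0.63q = 141 + 0.4q → q* = 67.9612, p* = 168.1845.
At the ceiling p = 165, quantity supplied = (165 − 141)/0.4 = 60.
Willingness to pay at q' = 60: 211 − 0.63·60 = 173.2.
Δq = 67.9612 − 60 = 7.9612; wedge = 173.2 − 165 = 8.2.
DWL = ½ × 7.9612 × 8.2 = 32.64.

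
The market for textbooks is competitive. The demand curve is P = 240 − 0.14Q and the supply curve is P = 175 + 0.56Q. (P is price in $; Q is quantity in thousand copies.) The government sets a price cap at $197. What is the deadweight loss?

$1004.46 thousand

Competitive equilibrium: 240 − 0.14Q = 175 + 0.56Q → Q* = 92.8571, P* = 227.
At the ceiling P = 197, quantity supplied = (197 − 175)/0.56 = 39.2857.
Willingness to pay at Q' = 39.2857: 240 − 0.14·39.2857 = 234.5.
ΔQ = 92.8571 − 39.2857 = 53.5714; wedge = 234.5 − 197 = 37.5.
DWL = ½ × 53.5714 × 37.5 = $1004.46 thousand.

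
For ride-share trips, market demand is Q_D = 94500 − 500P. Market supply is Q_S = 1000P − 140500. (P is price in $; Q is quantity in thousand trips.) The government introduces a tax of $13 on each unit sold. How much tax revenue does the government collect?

$153833.33 thousand

In inverse form: demand P = 189 − 0.002Q, supply P = 140.5 + 0.001Q.
Competitive equilibrium: 189 − 0.002Q = 140.5 + 0.001Q → Q* = 16166.6667, P* = 156.6667.
With the tax, the buyer price exceeds the seller price by 13: (189 − 0.002Q) − (140.5 + 0.001Q) = 13 → Q' = 11833.3333.
Tax revenue = 13 × 11833.3333 = $153833.33 thousand.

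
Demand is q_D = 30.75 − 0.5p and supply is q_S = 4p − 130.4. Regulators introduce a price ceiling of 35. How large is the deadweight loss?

11.84

In inverse form: demand p = 61.5 − 2q, supply p = 32.6 + 0.25q.
Competitive equilibrium: 61.5 − 2q = 32.6 + 0.25q → q* = 12.8444, p* = 35.8111.
At the ceiling p = 35, quantity supplied = (35 − 32.6)/0.25 = 9.6.
Willingness to pay at q' = 9.6: 61.5 − 2·9.6 = 42.3.
Δq = 12.8444 − 9.6 = 3.2444; wedge = 42.3 − 35 = 7.3.
The triangle = ½ × 3.2444 × 7.3 = 11.84.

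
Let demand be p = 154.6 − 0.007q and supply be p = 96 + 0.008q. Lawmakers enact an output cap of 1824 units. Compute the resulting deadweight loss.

Competitive equilibrium: 154.6 − 0.007q = 96 + 0.008q → q* = 3906.6667, p* = 127.2533.
At q = 1824: demand price = 154.6 − 0.007·1824 = 141.832; supply price = 96 + 0.008·1824 = 110.592.
Δq = 3906.6667 − 1824 = 2082.6667; wedge = 141.832 − 110.592 = 31.24.
Deadweight loss = ½ × 2082.6667 × 31.24 = 32531.25.

32531.25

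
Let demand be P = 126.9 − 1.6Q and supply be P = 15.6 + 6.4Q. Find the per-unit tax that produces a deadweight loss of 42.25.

Competitive equilibrium: 126.9 − 1.6Q = 15.6 + 6.4Q → Q* = 13.9125, P* = 104.64.
A tax t gives ΔQ = t/8 and wedge t, so DWL = t²/16.
t²/16 = 42.25 → t² = 676 → t = 26.

26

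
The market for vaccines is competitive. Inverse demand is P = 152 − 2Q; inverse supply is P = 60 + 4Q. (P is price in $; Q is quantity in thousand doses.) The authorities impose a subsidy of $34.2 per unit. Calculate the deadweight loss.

$97.47 thousand

Competitive equilibrium: 152 − 2Q = 60 + 4Q → Q* = 15.3333, P* = 121.3333.
The subsidy lowers effective supply by 34.2: P = 25.8 + 4Q.
New quantity: 152 − 2Q = 25.8 + 4Q → Q' = 21.0333.
Overproduction ΔQ = 21.0333 − 15.3333 = 5.7; wedge = subsidy = 34.2.
DWL = ½ × 5.7 × 34.2 = $97.47 thousand.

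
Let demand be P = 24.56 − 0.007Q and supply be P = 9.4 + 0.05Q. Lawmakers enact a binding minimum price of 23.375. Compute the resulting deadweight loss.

Competitive equilibrium: 24.56 − 0.007Q = 9.4 + 0.05Q → Q* = 265.9649, P* = 22.6982.
At the floor P = 23.375, quantity demanded = (24.56 − 23.375)/0.007 = 169.2857.
Sellers' marginal cost at Q' = 169.2857: 9.4 + 0.05·169.2857 = 17.8643.
ΔQ = 265.9649 − 169.2857 = 96.6792; wedge = 23.375 − 17.8643 = 5.5107.
Deadweight loss = ½ × 96.6792 × 5.5107 = 266.39.

266.39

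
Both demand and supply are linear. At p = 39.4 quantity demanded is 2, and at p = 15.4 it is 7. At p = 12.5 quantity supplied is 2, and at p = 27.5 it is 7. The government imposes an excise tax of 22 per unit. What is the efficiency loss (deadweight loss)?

31.03

Demand slope = (15.4 − 39.4)/(7 − 2) = −4.8, so p = 49 − 4.8q.
Supply slope = (27.5 − 12.5)/(7 − 2) = 3, so p = 6.5 + 3q.
Competitive equilibrium: 49 − 4.8q = 6.5 + 3q → q* = 5.4487, p* = 22.8462.
With the tax, the buyer price exceeds the seller price by 22: (49 − 4.8q) − (6.5 + 3q) = 22 → q' = 2.6282.
Δq = 5.4487 − 2.6282 = 2.8205; the wedge equals the tax, 22.
Welfare loss = ½ × 2.8205 × 22 = 31.03.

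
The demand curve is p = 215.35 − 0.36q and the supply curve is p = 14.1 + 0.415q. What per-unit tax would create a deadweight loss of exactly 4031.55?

79.05

Competitive equilibrium: 215.35 − 0.36q = 14.1 + 0.415q → q* = 259.6774, p* = 121.8661.
A tax t gives Δq = t/0.775 and wedge t, so DWL = t²/1.55.
t²/1.55 = 4031.55 → t² = 6248.9025 → t = 79.05.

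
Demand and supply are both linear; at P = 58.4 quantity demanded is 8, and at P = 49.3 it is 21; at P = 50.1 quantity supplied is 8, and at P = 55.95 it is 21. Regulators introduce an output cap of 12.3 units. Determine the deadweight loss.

4.89

Demand slope = (49.3 − 58.4)/(21 − 8) = −0.7, so P = 64 − 0.7Q.
Supply slope = (55.95 − 50.1)/(21 − 8) = 0.45, so P = 46.5 + 0.45Q.
Competitive equilibrium: 64 − 0.7Q = 46.5 + 0.45Q → Q* = 15.2174, P* = 53.3478.
At Q = 12.3: demand price = 64 − 0.7·12.3 = 55.39; supply price = 46.5 + 0.45·12.3 = 52.035.
ΔQ = 15.2174 − 12.3 = 2.9174; wedge = 55.39 − 52.035 = 3.355.
DWL = ½ × 2.9174 × 3.355 = 4.89.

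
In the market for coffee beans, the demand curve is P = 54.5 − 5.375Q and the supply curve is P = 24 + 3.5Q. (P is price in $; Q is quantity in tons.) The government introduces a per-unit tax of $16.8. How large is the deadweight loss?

Competitive equilibrium: 54.5 − 5.375Q = 24 + 3.5Q → Q* = 3.4366, P* = 36.0282.
With the tax, the buyer price exceeds the seller price by 16.8: (54.5 − 5.375Q) − (24 + 3.5Q) = 16.8 → Q' = 1.5437.
ΔQ = 3.4366 − 1.5437 = 1.8929; the wedge equals the tax, 16.8.
The triangle = ½ × 1.8929 × 16.8 = $15.90.

$15.90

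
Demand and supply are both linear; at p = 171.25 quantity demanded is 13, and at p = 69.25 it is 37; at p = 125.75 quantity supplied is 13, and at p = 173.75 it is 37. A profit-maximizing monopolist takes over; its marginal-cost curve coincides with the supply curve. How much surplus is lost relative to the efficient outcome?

210.56

Demand slope = (69.25 − 171.25)/(37 − 13) = −4.25, so p = 226.5 − 4.25q.
Supply slope = (173.75 − 125.75)/(37 − 13) = 2, so p = 99.75 + 2q.
Competitive equilibrium: 226.5 − 4.25q = 99.75 + 2q → q* = 20.28, p* = 140.31.
Marginal revenue: MR = 226.5 − 8.5q. Set MR = MC: 226.5 − 8.5q = 99.75 + 2q → q_m = 12.07143.
Price p_m = 226.5 − 4.25·12.07143 = 175.19642; MC(q_m) = 99.75 + 2·12.07143 = 123.89286.
Competitive q* = 20.28, so Δq = 8.20857; wedge = 175.19642 − 123.89286 = 51.30356.
The triangle = ½ × 8.20857 × 51.30356 = 210.56.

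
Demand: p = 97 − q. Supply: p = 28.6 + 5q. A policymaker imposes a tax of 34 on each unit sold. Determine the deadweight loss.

96.33

Competitive equilibrium: 97 − q = 28.6 + 5q → q* = 11.4, p* = 85.6.
With the tax, the buyer price exceeds the seller price by 34: (97 − q) − (28.6 + 5q) = 34 → q' = 5.7333.
Δq = 11.4 − 5.7333 = 5.6667; the wedge equals the tax, 34.
DWL = ½ × 5.6667 × 34 = 96.33.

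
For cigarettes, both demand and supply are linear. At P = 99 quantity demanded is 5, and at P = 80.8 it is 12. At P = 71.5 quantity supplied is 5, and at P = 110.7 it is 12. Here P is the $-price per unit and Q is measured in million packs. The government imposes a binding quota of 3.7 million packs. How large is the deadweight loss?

Demand slope = (80.8 − 99)/(12 − 5) = −2.6, so P = 112 − 2.6Q.
Supply slope = (110.7 − 71.5)/(12 − 5) = 5.6, so P = 43.5 + 5.6Q.
Competitive equilibrium: 112 − 2.6Q = 43.5 + 5.6Q → Q* = 8.3537, P* = 90.2805.
At Q = 3.7: demand price = 112 − 2.6·3.7 = 102.38; supply price = 43.5 + 5.6·3.7 = 64.22.
ΔQ = 8.3537 − 3.7 = 4.6537; wedge = 102.38 − 64.22 = 38.16.
Deadweight loss = ½ × 4.6537 × 38.16 = $88.79 million.

$88.79 million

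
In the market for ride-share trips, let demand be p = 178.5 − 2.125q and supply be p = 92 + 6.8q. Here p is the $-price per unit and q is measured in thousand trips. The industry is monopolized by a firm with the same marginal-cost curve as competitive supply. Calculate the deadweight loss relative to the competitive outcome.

$15.50 thousand

Competitive equilibrium: 178.5 − 2.125q = 92 + 6.8q → q* = 9.6919, p* = 157.9048.
Marginal revenue: MR = 178.5 − 4.25q. Set MR = MC: 178.5 − 4.25q = 92 + 6.8q → q_m = 7.8281.
Price p_m = 178.5 − 2.125·7.8281 = 161.8653; MC(q_m) = 92 + 6.8·7.8281 = 145.2311.
Competitive q* = 9.6919, so Δq = 1.8638; wedge = 161.8653 − 145.2311 = 16.6342.
The triangle = ½ × 1.8638 × 16.6342 = $15.50 thousand.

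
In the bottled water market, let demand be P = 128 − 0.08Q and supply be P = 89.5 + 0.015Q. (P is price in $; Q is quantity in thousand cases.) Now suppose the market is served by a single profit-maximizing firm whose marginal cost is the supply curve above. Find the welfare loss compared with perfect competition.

$1630.32 thousand

Competitive equilibrium: 128 − 0.08Q = 89.5 + 0.015Q → Q* = 405.2632, P* = 95.5789.
Marginal revenue: MR = 128 − 0.16Q. Set MR = MC: 128 − 0.16Q = 89.5 + 0.015Q → Q_m = 220.
Price P_m = 128 − 0.08·220 = 110.4; MC(Q_m) = 89.5 + 0.015·220 = 92.8.
Competitive Q* = 405.2632, so ΔQ = 185.2632; wedge = 110.4 − 92.8 = 17.6.
Welfare loss = ½ × 185.2632 × 17.6 = $1630.32 thousand.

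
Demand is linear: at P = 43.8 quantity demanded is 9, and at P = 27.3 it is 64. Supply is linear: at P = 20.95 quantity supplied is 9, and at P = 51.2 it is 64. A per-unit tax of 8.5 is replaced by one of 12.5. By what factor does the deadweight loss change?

Demand slope = (27.3 − 43.8)/(64 − 9) = −0.3, so P = 46.5 − 0.3Q.
Supply slope = (51.2 − 20.95)/(64 − 9) = 0.55, so P = 16 + 0.55Q.
Competitive equilibrium: 46.5 − 0.3Q = 16 + 0.55Q → Q* = 35.8824, P* = 35.7353.
For a per-unit tax t: ΔQ = t/0.85, so DWL = ½·t·(t/0.85) = t²/1.7.
At t = 8.5: DWL = 42.5. At t = 12.5: DWL = 91.912.
Ratio = (12.5/8.5)² = 2.163.

2.163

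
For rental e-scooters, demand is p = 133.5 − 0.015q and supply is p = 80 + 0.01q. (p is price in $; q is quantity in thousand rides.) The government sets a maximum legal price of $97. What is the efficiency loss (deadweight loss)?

$2420 thousand

Competitive equilibrium: 133.5 − 0.015q = 80 + 0.01q → q* = 2140, p* = 101.4.
At the ceiling p = 97, quantity supplied = (97 − 80)/0.01 = 1700.
Willingness to pay at q' = 1700: 133.5 − 0.015·1700 = 108.
Δq = 2140 − 1700 = 440; wedge = 108 − 97 = 11.
The triangle = ½ × 440 × 11 = $2420 thousand.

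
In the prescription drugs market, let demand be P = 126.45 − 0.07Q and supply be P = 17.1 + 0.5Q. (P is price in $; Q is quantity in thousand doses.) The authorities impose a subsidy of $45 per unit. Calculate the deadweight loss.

$1776.32 thousand

Competitive equilibrium: 126.45 − 0.07Q = 17.1 + 0.5Q → Q* = 191.8421, P* = 113.0211.
The subsidy lowers effective supply by 45: P = 0.5Q − 27.9.
New quantity: 126.45 − 0.07Q = 0.5Q − 27.9 → Q' = 270.7895.
Overproduction ΔQ = 270.7895 − 191.8421 = 78.9474; wedge = subsidy = 45.
DWL = ½ × 78.9474 × 45 = $1776.32 thousand.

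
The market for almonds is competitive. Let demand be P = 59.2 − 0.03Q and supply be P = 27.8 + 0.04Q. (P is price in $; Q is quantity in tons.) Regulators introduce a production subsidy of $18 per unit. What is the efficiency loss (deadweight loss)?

$2314.29

Competitive equilibrium: 59.2 − 0.03Q = 27.8 + 0.04Q → Q* = 448.5714, P* = 45.7429.
The subsidy lowers effective supply by 18: P = 9.8 + 0.04Q.
New quantity: 59.2 − 0.03Q = 9.8 + 0.04Q → Q' = 705.7143.
Overproduction ΔQ = 705.7143 − 448.5714 = 257.1429; wedge = subsidy = 18.
DWL = ½ × 257.1429 × 18 = $2314.29.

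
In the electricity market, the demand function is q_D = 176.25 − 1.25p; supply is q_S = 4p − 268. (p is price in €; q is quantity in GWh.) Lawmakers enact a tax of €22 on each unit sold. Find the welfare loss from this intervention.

€230.48

In inverse form: demand p = 141 − 0.8q, supply p = 67 + 0.25q.
Competitive equilibrium: 141 − 0.8q = 67 + 0.25q → q* = 70.4762, p* = 84.619.
With the tax, the buyer price exceeds the seller price by 22: (141 − 0.8q) − (67 + 0.25q) = 22 → q' = 49.5238.
Δq = 70.4762 − 49.5238 = 20.9524; the wedge equals the tax, 22.
The triangle = ½ × 20.9524 × 22 = €230.48.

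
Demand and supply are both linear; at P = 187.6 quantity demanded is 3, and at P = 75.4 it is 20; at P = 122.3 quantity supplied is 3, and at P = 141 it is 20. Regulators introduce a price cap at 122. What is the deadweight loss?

Demand slope = (75.4 − 187.6)/(20 − 3) = −6.6, so P = 207.4 − 6.6Q.
Supply slope = (141 − 122.3)/(20 − 3) = 1.1, so P = 119 + 1.1Q.
Competitive equilibrium: 207.4 − 6.6Q = 119 + 1.1Q → Q* = 11.4805, P* = 131.6286.
At the ceiling P = 122, quantity supplied = (122 − 119)/1.1 = 2.7273.
Willingness to pay at Q' = 2.7273: 207.4 − 6.6·2.7273 = 189.3998.
ΔQ = 11.4805 − 2.7273 = 8.7532; wedge = 189.3998 − 122 = 67.3998.
Deadweight loss = ½ × 8.7532 × 67.3998 = 294.98.

294.98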